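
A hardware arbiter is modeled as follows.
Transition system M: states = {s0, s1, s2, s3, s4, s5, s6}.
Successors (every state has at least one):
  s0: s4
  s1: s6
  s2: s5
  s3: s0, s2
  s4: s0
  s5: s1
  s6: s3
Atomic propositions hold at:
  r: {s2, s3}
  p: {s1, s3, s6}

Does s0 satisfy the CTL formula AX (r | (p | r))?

Sat(p | r) = {s1, s2, s3, s6}
Sat(r | (p | r)) = {s1, s2, s3, s6}
Sat(AX (r | (p | r))) = {s : every successor in {s1, s2, s3, s6}} = {s1, s5, s6}
s0 ∉ Sat(AX (r | (p | r))) = {s1, s5, s6}, so the formula does not hold at s0.

No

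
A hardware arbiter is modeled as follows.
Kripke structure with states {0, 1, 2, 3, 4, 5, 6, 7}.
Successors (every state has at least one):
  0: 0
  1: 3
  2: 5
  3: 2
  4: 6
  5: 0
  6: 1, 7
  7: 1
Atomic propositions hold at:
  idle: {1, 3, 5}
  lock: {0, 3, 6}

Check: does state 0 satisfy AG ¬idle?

Sat(¬idle) = {0, 2, 4, 6, 7}
AG ¬idle: greatest fixpoint, start Z0 = {0, 2, 4, 6, 7}, keep only states in Sat with every successor in Z. Z1 = {0, 4}; Z2 = {0}; fixed.
Sat(AG ¬idle) = {0}
0 ∈ Sat(AG ¬idle) = {0}, so the formula holds at 0.

Yes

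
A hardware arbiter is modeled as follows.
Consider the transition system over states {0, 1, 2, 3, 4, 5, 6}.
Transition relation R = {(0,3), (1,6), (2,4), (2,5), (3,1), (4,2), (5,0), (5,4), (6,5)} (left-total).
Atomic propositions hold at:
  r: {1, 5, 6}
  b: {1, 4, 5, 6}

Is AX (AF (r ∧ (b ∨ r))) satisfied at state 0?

Yes

Sat(b ∨ r) = {1, 4, 5, 6}
Sat(r ∧ (b ∨ r)) = {1, 5, 6}
AF (r ∧ (b ∨ r)): least fixpoint, start Z0 = {1, 5, 6}, add states with every successor in Z. Z1 = {1, 3, 5, 6}; Z2 = {0, 1, 3, 5, 6}; fixed.
Sat(AF (r ∧ (b ∨ r))) = {0, 1, 3, 5, 6}
Sat(AX (AF (r ∧ (b ∨ r)))) = {s : every successor in {0, 1, 3, 5, 6}} = {0, 1, 3, 6}
0 ∈ Sat(AX (AF (r ∧ (b ∨ r)))) = {0, 1, 3, 6}, so the formula holds at 0.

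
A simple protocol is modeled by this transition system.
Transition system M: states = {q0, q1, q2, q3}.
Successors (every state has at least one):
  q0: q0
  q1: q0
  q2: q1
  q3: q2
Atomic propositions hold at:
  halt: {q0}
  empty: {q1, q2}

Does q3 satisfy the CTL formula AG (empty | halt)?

Sat(empty | halt) = {q0, q1, q2}
AG (empty | halt): greatest fixpoint, start Z0 = {q0, q1, q2}, keep only states in Sat with every successor in Z. Already a fixed point.
Sat(AG (empty | halt)) = {q0, q1, q2}
q3 ∉ Sat(AG (empty | halt)) = {q0, q1, q2}, so the formula does not hold at q3.

No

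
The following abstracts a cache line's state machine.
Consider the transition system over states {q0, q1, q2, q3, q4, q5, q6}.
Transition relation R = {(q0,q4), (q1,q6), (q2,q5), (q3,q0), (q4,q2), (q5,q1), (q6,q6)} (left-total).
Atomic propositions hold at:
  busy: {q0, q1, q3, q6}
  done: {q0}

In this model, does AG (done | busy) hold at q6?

Yes

Sat(done | busy) = {q0, q1, q3, q6}
AG (done | busy): greatest fixpoint, start Z0 = {q0, q1, q3, q6}, keep only states in Sat with every successor in Z. Z1 = {q1, q3, q6}; Z2 = {q1, q6}; fixed.
Sat(AG (done | busy)) = {q1, q6}
q6 ∈ Sat(AG (done | busy)) = {q1, q6}, so the formula holds at q6.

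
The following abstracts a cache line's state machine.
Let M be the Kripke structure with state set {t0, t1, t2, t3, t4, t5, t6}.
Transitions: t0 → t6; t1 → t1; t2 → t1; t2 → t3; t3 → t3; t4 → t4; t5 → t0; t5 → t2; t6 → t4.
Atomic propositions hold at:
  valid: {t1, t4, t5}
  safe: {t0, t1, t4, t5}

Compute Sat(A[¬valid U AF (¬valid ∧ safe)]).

{t0}

Sat(¬valid) = {t0, t2, t3, t6}
Sat(¬valid ∧ safe) = {t0}
AF (¬valid ∧ safe): least fixpoint, start Z0 = {t0}, add states with every successor in Z. Already a fixed point.
Sat(AF (¬valid ∧ safe)) = {t0}
A[¬valid U AF (¬valid ∧ safe)]: least fixpoint, start Z0 = Sat(AF (¬valid ∧ safe)) = {t0}, add states in Sat(¬valid) with every successor in Z. Already a fixed point.
Sat(A[¬valid U AF (¬valid ∧ safe)]) = {t0}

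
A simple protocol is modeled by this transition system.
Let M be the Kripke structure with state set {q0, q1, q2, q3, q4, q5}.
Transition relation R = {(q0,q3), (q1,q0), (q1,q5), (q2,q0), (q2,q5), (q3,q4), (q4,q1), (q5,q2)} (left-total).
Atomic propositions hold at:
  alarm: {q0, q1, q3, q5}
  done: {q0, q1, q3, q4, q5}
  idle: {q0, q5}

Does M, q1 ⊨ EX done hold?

Sat(EX done) = {s : some successor in {q0, q1, q3, q4, q5}} = {q0, q1, q2, q3, q4}
q1 ∈ Sat(EX done) = {q0, q1, q2, q3, q4}, so the formula holds at q1.

Yes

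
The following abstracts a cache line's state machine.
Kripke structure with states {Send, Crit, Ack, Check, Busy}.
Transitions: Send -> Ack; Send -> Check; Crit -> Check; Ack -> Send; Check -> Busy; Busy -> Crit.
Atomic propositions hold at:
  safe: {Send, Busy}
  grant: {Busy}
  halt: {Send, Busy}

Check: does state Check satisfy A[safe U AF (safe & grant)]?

Sat(safe & grant) = {Busy}
AF (safe & grant): least fixpoint, start Z0 = {Busy}, add states with every successor in Z. Z1 = {Check, Busy}; Z2 = {Crit, Check, Busy}; fixed.
Sat(AF (safe & grant)) = {Crit, Check, Busy}
A[safe U AF (safe & grant)]: least fixpoint, start Z0 = Sat(AF (safe & grant)) = {Crit, Check, Busy}, add states in Sat(safe) with every successor in Z. Already a fixed point.
Sat(A[safe U AF (safe & grant)]) = {Crit, Check, Busy}
Check ∈ Sat(A[safe U AF (safe & grant)]) = {Crit, Check, Busy}, so the formula holds at Check.

Yes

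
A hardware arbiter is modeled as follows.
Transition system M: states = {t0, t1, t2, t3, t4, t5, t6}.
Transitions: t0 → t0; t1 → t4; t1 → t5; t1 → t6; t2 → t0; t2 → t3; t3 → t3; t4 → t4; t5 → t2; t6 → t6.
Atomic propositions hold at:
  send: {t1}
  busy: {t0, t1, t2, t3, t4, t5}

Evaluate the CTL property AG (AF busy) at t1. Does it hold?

No

AF busy: least fixpoint, start Z0 = {t0, t1, t2, t3, t4, t5}, add states with every successor in Z. Already a fixed point.
Sat(AF busy) = {t0, t1, t2, t3, t4, t5}
AG (AF busy): greatest fixpoint, start Z0 = {t0, t1, t2, t3, t4, t5}, keep only states in Sat with every successor in Z. Z1 = {t0, t2, t3, t4, t5}; fixed.
Sat(AG (AF busy)) = {t0, t2, t3, t4, t5}
t1 ∉ Sat(AG (AF busy)) = {t0, t2, t3, t4, t5}, so the formula does not hold at t1.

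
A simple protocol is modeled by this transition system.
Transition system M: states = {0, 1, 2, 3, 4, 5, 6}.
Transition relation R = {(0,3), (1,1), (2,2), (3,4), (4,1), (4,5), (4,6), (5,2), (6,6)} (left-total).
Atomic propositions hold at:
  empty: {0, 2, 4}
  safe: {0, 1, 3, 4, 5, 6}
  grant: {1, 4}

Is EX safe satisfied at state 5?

Sat(EX safe) = {s : some successor in {0, 1, 3, 4, 5, 6}} = {0, 1, 3, 4, 6}
5 ∉ Sat(EX safe) = {0, 1, 3, 4, 6}, so the formula does not hold at 5.

No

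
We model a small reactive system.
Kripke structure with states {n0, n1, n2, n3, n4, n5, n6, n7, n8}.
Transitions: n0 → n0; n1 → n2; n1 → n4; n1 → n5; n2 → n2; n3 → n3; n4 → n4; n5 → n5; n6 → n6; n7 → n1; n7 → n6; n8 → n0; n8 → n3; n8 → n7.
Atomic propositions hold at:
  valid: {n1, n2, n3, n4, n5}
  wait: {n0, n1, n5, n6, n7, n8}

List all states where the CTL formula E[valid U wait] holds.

E[valid U wait]: least fixpoint, start Z0 = Sat(wait) = {n0, n1, n5, n6, n7, n8}, add states in Sat(valid) with some successor in Z. Already a fixed point.
Sat(E[valid U wait]) = {n0, n1, n5, n6, n7, n8}

{n0, n1, n5, n6, n7, n8}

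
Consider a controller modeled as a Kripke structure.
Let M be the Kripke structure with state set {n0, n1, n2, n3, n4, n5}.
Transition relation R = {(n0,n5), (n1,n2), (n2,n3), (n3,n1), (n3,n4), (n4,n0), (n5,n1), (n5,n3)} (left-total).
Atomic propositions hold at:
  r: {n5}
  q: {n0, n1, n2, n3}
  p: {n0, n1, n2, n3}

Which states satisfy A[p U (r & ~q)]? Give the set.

{n0, n5}

Sat(~q) = {n4, n5}
Sat(r & ~q) = {n5}
A[p U (r & ~q)]: least fixpoint, start Z0 = Sat((r & ~q)) = {n5}, add states in Sat(p) with every successor in Z. Z1 = {n0, n5}; fixed.
Sat(A[p U (r & ~q)]) = {n0, n5}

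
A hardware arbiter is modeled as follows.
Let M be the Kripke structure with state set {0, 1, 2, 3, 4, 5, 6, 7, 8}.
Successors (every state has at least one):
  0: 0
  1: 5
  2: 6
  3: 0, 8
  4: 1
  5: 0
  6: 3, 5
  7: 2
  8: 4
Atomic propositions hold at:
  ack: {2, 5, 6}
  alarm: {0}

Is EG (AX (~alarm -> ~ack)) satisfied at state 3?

Yes

Sat(~alarm) = {1, 2, 3, 4, 5, 6, 7, 8}
Sat(~ack) = {0, 1, 3, 4, 7, 8}
Sat(~alarm -> ~ack) = {0, 1, 3, 4, 7, 8}
Sat(AX (~alarm -> ~ack)) = {s : every successor in {0, 1, 3, 4, 7, 8}} = {0, 3, 4, 5, 8}
EG (AX (~alarm -> ~ack)): greatest fixpoint, start Z0 = {0, 3, 4, 5, 8}, keep only states in Sat with some successor in Z. Z1 = {0, 3, 5, 8}; Z2 = {0, 3, 5}; fixed.
Sat(EG (AX (~alarm -> ~ack))) = {0, 3, 5}
3 ∈ Sat(EG (AX (~alarm -> ~ack))) = {0, 3, 5}, so the formula holds at 3.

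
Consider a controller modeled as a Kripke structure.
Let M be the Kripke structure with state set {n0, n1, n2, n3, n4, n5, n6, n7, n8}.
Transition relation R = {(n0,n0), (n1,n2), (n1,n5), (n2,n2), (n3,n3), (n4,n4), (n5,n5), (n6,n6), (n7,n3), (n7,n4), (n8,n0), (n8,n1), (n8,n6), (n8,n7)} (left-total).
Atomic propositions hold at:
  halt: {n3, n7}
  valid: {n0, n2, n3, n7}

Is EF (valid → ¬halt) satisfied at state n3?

Sat(¬halt) = {n0, n1, n2, n4, n5, n6, n8}
Sat(valid → ¬halt) = {n0, n1, n2, n4, n5, n6, n8}
EF (valid → ¬halt): least fixpoint, start Z0 = {n0, n1, n2, n4, n5, n6, n8}, add states with some successor in Z. Z1 = {n0, n1, n2, n4, n5, n6, n7, n8}; fixed.
Sat(EF (valid → ¬halt)) = {n0, n1, n2, n4, n5, n6, n7, n8}
n3 ∉ Sat(EF (valid → ¬halt)) = {n0, n1, n2, n4, n5, n6, n7, n8}, so the formula does not hold at n3.

No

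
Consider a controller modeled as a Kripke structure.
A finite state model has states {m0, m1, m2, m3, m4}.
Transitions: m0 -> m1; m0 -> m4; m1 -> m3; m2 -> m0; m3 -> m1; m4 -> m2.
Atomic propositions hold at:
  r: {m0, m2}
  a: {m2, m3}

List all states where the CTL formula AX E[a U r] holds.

{m2, m4}

E[a U r]: least fixpoint, start Z0 = Sat(r) = {m0, m2}, add states in Sat(a) with some successor in Z. Already a fixed point.
Sat(E[a U r]) = {m0, m2}
Sat(AX E[a U r]) = {s : every successor in {m0, m2}} = {m2, m4}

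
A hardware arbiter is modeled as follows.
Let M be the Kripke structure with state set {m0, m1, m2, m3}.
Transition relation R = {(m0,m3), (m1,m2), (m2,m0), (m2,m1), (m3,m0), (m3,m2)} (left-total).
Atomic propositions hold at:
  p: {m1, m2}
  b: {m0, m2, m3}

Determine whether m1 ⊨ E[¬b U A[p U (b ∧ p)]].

Yes

Sat(¬b) = {m1}
Sat(b ∧ p) = {m2}
A[p U (b ∧ p)]: least fixpoint, start Z0 = Sat((b ∧ p)) = {m2}, add states in Sat(p) with every successor in Z. Z1 = {m1, m2}; fixed.
Sat(A[p U (b ∧ p)]) = {m1, m2}
E[¬b U A[p U (b ∧ p)]]: least fixpoint, start Z0 = Sat(A[p U (b ∧ p)]) = {m1, m2}, add states in Sat(¬b) with some successor in Z. Already a fixed point.
Sat(E[¬b U A[p U (b ∧ p)]]) = {m1, m2}
m1 ∈ Sat(E[¬b U A[p U (b ∧ p)]]) = {m1, m2}, so the formula holds at m1.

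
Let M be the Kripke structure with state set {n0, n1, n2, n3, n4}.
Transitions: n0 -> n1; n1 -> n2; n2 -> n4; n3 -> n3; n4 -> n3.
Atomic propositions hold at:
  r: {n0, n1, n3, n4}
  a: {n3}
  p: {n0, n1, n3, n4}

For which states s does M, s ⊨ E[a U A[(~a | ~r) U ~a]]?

{n0, n1, n2, n4}

Sat(~a) = {n0, n1, n2, n4}
Sat(~r) = {n2}
Sat(~a | ~r) = {n0, n1, n2, n4}
A[(~a | ~r) U ~a]: least fixpoint, start Z0 = Sat(~a) = {n0, n1, n2, n4}, add states in Sat(~a | ~r) with every successor in Z. Already a fixed point.
Sat(A[(~a | ~r) U ~a]) = {n0, n1, n2, n4}
E[a U A[(~a | ~r) U ~a]]: least fixpoint, start Z0 = Sat(A[(~a | ~r) U ~a]) = {n0, n1, n2, n4}, add states in Sat(a) with some successor in Z. Already a fixed point.
Sat(E[a U A[(~a | ~r) U ~a]]) = {n0, n1, n2, n4}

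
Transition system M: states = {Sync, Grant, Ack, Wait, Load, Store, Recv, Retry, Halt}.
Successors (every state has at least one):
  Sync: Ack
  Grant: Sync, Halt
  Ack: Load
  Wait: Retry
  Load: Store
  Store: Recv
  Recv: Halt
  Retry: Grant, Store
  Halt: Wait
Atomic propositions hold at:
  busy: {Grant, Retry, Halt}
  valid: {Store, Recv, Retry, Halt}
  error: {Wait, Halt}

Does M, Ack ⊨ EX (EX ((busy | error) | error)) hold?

Sat(busy | error) = {Grant, Wait, Retry, Halt}
Sat((busy | error) | error) = {Grant, Wait, Retry, Halt}
Sat(EX ((busy | error) | error)) = {s : some successor in {Grant, Wait, Retry, Halt}} = {Grant, Wait, Recv, Retry, Halt}
Sat(EX (EX ((busy | error) | error))) = {s : some successor in {Grant, Wait, Recv, Retry, Halt}} = {Grant, Wait, Store, Recv, Retry, Halt}
Ack ∉ Sat(EX (EX ((busy | error) | error))) = {Grant, Wait, Store, Recv, Retry, Halt}, so the formula does not hold at Ack.

No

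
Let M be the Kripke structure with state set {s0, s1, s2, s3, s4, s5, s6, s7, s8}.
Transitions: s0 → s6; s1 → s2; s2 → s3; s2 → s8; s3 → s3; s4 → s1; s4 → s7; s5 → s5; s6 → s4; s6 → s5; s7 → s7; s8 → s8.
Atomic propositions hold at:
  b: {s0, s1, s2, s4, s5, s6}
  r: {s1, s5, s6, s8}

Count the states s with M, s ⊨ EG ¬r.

Sat(¬r) = {s0, s2, s3, s4, s7}
EG ¬r: greatest fixpoint, start Z0 = {s0, s2, s3, s4, s7}, keep only states in Sat with some successor in Z. Z1 = {s2, s3, s4, s7}; fixed.
Sat(EG ¬r) = {s2, s3, s4, s7}
|Sat(EG ¬r)| = |{s2, s3, s4, s7}| = 4.

4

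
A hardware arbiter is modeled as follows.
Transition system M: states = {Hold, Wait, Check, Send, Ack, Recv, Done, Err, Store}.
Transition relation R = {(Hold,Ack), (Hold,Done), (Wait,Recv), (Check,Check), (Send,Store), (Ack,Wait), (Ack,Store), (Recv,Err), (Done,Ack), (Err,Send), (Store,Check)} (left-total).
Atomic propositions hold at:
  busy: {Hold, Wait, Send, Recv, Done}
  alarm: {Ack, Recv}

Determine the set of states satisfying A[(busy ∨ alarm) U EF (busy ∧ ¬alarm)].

{Hold, Wait, Send, Ack, Recv, Done, Err}

Sat(busy ∨ alarm) = {Hold, Wait, Send, Ack, Recv, Done}
Sat(¬alarm) = {Hold, Wait, Check, Send, Done, Err, Store}
Sat(busy ∧ ¬alarm) = {Hold, Wait, Send, Done}
EF (busy ∧ ¬alarm): least fixpoint, start Z0 = {Hold, Wait, Send, Done}, add states with some successor in Z. Z1 = {Hold, Wait, Send, Ack, Done, Err}; Z2 = {Hold, Wait, Send, Ack, Recv, Done, Err}; fixed.
Sat(EF (busy ∧ ¬alarm)) = {Hold, Wait, Send, Ack, Recv, Done, Err}
A[(busy ∨ alarm) U EF (busy ∧ ¬alarm)]: least fixpoint, start Z0 = Sat(EF (busy ∧ ¬alarm)) = {Hold, Wait, Send, Ack, Recv, Done, Err}, add states in Sat(busy ∨ alarm) with every successor in Z. Already a fixed point.
Sat(A[(busy ∨ alarm) U EF (busy ∧ ¬alarm)]) = {Hold, Wait, Send, Ack, Recv, Done, Err}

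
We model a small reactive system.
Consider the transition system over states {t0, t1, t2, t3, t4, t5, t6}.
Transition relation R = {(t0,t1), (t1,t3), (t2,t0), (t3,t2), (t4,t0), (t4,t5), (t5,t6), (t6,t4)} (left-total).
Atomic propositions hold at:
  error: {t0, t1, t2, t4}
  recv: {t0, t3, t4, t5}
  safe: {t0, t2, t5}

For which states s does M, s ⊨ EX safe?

Sat(EX safe) = {s : some successor in {t0, t2, t5}} = {t2, t3, t4}

{t2, t3, t4}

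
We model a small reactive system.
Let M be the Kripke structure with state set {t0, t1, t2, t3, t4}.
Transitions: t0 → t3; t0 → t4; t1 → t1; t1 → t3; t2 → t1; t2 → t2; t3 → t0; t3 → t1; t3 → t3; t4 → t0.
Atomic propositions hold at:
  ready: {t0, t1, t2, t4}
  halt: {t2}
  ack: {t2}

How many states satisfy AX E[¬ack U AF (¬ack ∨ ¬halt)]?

4

Sat(¬ack) = {t0, t1, t3, t4}
Sat(¬halt) = {t0, t1, t3, t4}
Sat(¬ack ∨ ¬halt) = {t0, t1, t3, t4}
AF (¬ack ∨ ¬halt): least fixpoint, start Z0 = {t0, t1, t3, t4}, add states with every successor in Z. Already a fixed point.
Sat(AF (¬ack ∨ ¬halt)) = {t0, t1, t3, t4}
E[¬ack U AF (¬ack ∨ ¬halt)]: least fixpoint, start Z0 = Sat(AF (¬ack ∨ ¬halt)) = {t0, t1, t3, t4}, add states in Sat(¬ack) with some successor in Z. Already a fixed point.
Sat(E[¬ack U AF (¬ack ∨ ¬halt)]) = {t0, t1, t3, t4}
Sat(AX E[¬ack U AF (¬ack ∨ ¬halt)]) = {s : every successor in {t0, t1, t3, t4}} = {t0, t1, t3, t4}
|Sat(AX E[¬ack U AF (¬ack ∨ ¬halt)])| = |{t0, t1, t3, t4}| = 4.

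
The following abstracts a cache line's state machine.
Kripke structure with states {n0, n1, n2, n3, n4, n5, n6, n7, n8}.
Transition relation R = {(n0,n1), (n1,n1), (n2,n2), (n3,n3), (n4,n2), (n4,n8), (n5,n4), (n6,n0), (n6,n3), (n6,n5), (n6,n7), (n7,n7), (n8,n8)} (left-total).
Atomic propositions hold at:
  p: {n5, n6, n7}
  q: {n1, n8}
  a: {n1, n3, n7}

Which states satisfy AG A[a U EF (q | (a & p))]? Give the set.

{n0, n1, n7, n8}

Sat(a & p) = {n7}
Sat(q | (a & p)) = {n1, n7, n8}
EF (q | (a & p)): least fixpoint, start Z0 = {n1, n7, n8}, add states with some successor in Z. Z1 = {n0, n1, n4, n6, n7, n8}; Z2 = {n0, n1, n4, n5, n6, n7, n8}; fixed.
Sat(EF (q | (a & p))) = {n0, n1, n4, n5, n6, n7, n8}
A[a U EF (q | (a & p))]: least fixpoint, start Z0 = Sat(EF (q | (a & p))) = {n0, n1, n4, n5, n6, n7, n8}, add states in Sat(a) with every successor in Z. Already a fixed point.
Sat(A[a U EF (q | (a & p))]) = {n0, n1, n4, n5, n6, n7, n8}
AG A[a U EF (q | (a & p))]: greatest fixpoint, start Z0 = {n0, n1, n4, n5, n6, n7, n8}, keep only states in Sat with every successor in Z. Z1 = {n0, n1, n5, n7, n8}; Z2 = {n0, n1, n7, n8}; fixed.
Sat(AG A[a U EF (q | (a & p))]) = {n0, n1, n7, n8}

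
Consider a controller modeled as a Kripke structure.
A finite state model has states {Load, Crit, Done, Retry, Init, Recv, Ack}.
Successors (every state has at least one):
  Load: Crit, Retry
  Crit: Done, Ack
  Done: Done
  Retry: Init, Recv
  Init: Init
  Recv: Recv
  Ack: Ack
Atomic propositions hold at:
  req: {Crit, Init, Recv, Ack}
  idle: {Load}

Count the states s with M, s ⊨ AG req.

AG req: greatest fixpoint, start Z0 = {Crit, Init, Recv, Ack}, keep only states in Sat with every successor in Z. Z1 = {Init, Recv, Ack}; fixed.
Sat(AG req) = {Init, Recv, Ack}
|Sat(AG req)| = |{Init, Recv, Ack}| = 3.

3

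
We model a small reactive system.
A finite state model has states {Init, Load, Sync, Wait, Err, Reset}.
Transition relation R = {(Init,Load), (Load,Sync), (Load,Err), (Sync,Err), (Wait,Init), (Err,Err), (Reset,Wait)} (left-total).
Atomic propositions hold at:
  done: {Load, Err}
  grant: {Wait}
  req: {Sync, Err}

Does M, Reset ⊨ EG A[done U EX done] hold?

No

Sat(EX done) = {s : some successor in {Load, Err}} = {Init, Load, Sync, Err}
A[done U EX done]: least fixpoint, start Z0 = Sat(EX done) = {Init, Load, Sync, Err}, add states in Sat(done) with every successor in Z. Already a fixed point.
Sat(A[done U EX done]) = {Init, Load, Sync, Err}
EG A[done U EX done]: greatest fixpoint, start Z0 = {Init, Load, Sync, Err}, keep only states in Sat with some successor in Z. Already a fixed point.
Sat(EG A[done U EX done]) = {Init, Load, Sync, Err}
Reset ∉ Sat(EG A[done U EX done]) = {Init, Load, Sync, Err}, so the formula does not hold at Reset.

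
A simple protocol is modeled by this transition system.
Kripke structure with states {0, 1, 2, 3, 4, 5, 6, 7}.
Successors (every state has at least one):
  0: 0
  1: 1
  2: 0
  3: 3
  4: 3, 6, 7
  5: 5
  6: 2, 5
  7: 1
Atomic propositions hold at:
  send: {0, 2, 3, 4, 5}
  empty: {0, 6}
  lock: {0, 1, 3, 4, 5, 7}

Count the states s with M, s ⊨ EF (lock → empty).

Sat(lock → empty) = {0, 2, 6}
EF (lock → empty): least fixpoint, start Z0 = {0, 2, 6}, add states with some successor in Z. Z1 = {0, 2, 4, 6}; fixed.
Sat(EF (lock → empty)) = {0, 2, 4, 6}
|Sat(EF (lock → empty))| = |{0, 2, 4, 6}| = 4.

4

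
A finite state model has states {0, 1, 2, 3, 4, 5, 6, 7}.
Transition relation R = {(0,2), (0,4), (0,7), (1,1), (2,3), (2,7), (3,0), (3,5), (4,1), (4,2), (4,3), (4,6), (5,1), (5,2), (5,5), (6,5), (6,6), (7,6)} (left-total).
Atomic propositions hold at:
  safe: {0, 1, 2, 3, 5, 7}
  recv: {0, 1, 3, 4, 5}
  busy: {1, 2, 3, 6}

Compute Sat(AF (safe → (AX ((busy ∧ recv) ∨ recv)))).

Sat(busy ∧ recv) = {1, 3}
Sat((busy ∧ recv) ∨ recv) = {0, 1, 3, 4, 5}
Sat(AX ((busy ∧ recv) ∨ recv)) = {s : every successor in {0, 1, 3, 4, 5}} = {1, 3}
Sat(safe → (AX ((busy ∧ recv) ∨ recv))) = {1, 3, 4, 6}
AF (safe → (AX ((busy ∧ recv) ∨ recv))): least fixpoint, start Z0 = {1, 3, 4, 6}, add states with every successor in Z. Z1 = {1, 3, 4, 6, 7}; Z2 = {1, 2, 3, 4, 6, 7}; Z3 = {0, 1, 2, 3, 4, 6, 7}; fixed.
Sat(AF (safe → (AX ((busy ∧ recv) ∨ recv)))) = {0, 1, 2, 3, 4, 6, 7}

{0, 1, 2, 3, 4, 6, 7}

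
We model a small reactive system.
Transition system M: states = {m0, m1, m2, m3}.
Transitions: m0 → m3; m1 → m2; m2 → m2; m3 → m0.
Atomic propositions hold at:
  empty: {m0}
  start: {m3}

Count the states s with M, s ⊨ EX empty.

Sat(EX empty) = {s : some successor in {m0}} = {m3}
|Sat(EX empty)| = |{m3}| = 1.

1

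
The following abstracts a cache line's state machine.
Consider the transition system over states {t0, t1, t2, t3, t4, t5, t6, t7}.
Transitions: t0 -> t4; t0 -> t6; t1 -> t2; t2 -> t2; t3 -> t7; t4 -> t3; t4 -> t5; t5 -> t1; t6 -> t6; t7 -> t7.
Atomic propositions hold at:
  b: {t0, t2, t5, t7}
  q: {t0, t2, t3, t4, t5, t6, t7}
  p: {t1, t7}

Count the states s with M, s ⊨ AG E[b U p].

E[b U p]: least fixpoint, start Z0 = Sat(p) = {t1, t7}, add states in Sat(b) with some successor in Z. Z1 = {t1, t5, t7}; fixed.
Sat(E[b U p]) = {t1, t5, t7}
AG E[b U p]: greatest fixpoint, start Z0 = {t1, t5, t7}, keep only states in Sat with every successor in Z. Z1 = {t5, t7}; Z2 = {t7}; fixed.
Sat(AG E[b U p]) = {t7}
|Sat(AG E[b U p])| = |{t7}| = 1.

1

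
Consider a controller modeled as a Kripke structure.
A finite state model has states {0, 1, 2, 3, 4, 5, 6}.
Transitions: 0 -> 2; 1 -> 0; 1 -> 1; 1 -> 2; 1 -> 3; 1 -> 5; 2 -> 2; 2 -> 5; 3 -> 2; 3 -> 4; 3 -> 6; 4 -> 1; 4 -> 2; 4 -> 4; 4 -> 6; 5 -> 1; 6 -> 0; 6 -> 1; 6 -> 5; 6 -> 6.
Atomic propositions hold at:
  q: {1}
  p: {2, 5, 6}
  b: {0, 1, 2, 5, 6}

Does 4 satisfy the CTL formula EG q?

EG q: greatest fixpoint, start Z0 = {1}, keep only states in Sat with some successor in Z. Already a fixed point.
Sat(EG q) = {1}
4 ∉ Sat(EG q) = {1}, so the formula does not hold at 4.

No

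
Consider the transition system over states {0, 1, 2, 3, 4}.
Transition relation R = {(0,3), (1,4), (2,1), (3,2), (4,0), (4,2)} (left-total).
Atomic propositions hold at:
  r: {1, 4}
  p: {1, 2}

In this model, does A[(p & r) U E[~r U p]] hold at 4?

No

Sat(p & r) = {1}
Sat(~r) = {0, 2, 3}
E[~r U p]: least fixpoint, start Z0 = Sat(p) = {1, 2}, add states in Sat(~r) with some successor in Z. Z1 = {1, 2, 3}; Z2 = {0, 1, 2, 3}; fixed.
Sat(E[~r U p]) = {0, 1, 2, 3}
A[(p & r) U E[~r U p]]: least fixpoint, start Z0 = Sat(E[~r U p]) = {0, 1, 2, 3}, add states in Sat(p & r) with every successor in Z. Already a fixed point.
Sat(A[(p & r) U E[~r U p]]) = {0, 1, 2, 3}
4 ∉ Sat(A[(p & r) U E[~r U p]]) = {0, 1, 2, 3}, so the formula does not hold at 4.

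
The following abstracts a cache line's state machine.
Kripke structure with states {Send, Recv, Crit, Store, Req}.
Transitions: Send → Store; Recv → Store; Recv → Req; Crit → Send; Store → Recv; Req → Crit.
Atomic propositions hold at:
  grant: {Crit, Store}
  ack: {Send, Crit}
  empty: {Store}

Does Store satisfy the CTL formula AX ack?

Sat(AX ack) = {s : every successor in {Send, Crit}} = {Crit, Req}
Store ∉ Sat(AX ack) = {Crit, Req}, so the formula does not hold at Store.

No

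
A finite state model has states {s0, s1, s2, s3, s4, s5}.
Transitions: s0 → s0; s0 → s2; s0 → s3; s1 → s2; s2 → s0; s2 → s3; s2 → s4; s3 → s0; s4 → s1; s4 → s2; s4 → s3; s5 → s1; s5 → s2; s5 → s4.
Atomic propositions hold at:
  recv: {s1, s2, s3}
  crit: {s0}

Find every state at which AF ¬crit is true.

{s1, s2, s3, s4, s5}

Sat(¬crit) = {s1, s2, s3, s4, s5}
AF ¬crit: least fixpoint, start Z0 = {s1, s2, s3, s4, s5}, add states with every successor in Z. Already a fixed point.
Sat(AF ¬crit) = {s1, s2, s3, s4, s5}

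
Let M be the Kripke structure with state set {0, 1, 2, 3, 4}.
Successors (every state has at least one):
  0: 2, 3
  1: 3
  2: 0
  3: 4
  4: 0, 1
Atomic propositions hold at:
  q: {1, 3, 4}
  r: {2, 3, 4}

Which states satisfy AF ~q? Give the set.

Sat(~q) = {0, 2}
AF ~q: least fixpoint, start Z0 = {0, 2}, add states with every successor in Z. Already a fixed point.
Sat(AF ~q) = {0, 2}

{0, 2}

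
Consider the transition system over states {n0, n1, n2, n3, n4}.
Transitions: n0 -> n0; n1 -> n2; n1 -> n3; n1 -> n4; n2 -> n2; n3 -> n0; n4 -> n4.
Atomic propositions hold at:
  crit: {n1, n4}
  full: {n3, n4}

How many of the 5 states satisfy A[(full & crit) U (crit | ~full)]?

Sat(full & crit) = {n4}
Sat(~full) = {n0, n1, n2}
Sat(crit | ~full) = {n0, n1, n2, n4}
A[(full & crit) U (crit | ~full)]: least fixpoint, start Z0 = Sat((crit | ~full)) = {n0, n1, n2, n4}, add states in Sat(full & crit) with every successor in Z. Already a fixed point.
Sat(A[(full & crit) U (crit | ~full)]) = {n0, n1, n2, n4}
|Sat(A[(full & crit) U (crit | ~full)])| = |{n0, n1, n2, n4}| = 4.

4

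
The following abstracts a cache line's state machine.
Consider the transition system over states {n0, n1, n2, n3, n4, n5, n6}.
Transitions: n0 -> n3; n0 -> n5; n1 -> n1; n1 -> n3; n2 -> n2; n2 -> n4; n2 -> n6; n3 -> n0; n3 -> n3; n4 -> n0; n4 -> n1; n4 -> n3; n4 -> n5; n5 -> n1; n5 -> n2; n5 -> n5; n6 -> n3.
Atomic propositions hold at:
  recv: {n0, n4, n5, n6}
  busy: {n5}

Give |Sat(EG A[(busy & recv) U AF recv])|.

3

Sat(busy & recv) = {n5}
AF recv: least fixpoint, start Z0 = {n0, n4, n5, n6}, add states with every successor in Z. Already a fixed point.
Sat(AF recv) = {n0, n4, n5, n6}
A[(busy & recv) U AF recv]: least fixpoint, start Z0 = Sat(AF recv) = {n0, n4, n5, n6}, add states in Sat(busy & recv) with every successor in Z. Already a fixed point.
Sat(A[(busy & recv) U AF recv]) = {n0, n4, n5, n6}
EG A[(busy & recv) U AF recv]: greatest fixpoint, start Z0 = {n0, n4, n5, n6}, keep only states in Sat with some successor in Z. Z1 = {n0, n4, n5}; fixed.
Sat(EG A[(busy & recv) U AF recv]) = {n0, n4, n5}
|Sat(EG A[(busy & recv) U AF recv])| = |{n0, n4, n5}| = 3.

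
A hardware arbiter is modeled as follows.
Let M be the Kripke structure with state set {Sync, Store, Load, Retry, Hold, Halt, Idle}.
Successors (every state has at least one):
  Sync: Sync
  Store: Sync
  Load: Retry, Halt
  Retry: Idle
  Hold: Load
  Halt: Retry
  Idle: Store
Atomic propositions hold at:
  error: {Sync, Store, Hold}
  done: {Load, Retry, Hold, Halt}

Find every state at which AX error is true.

{Sync, Store, Idle}

Sat(AX error) = {s : every successor in {Sync, Store, Hold}} = {Sync, Store, Idle}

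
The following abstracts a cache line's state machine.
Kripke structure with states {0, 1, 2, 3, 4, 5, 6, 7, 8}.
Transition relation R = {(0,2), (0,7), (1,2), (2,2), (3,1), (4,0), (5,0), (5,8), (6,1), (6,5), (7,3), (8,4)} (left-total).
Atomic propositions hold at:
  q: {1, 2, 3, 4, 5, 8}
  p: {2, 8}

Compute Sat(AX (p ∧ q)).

Sat(p ∧ q) = {2, 8}
Sat(AX (p ∧ q)) = {s : every successor in {2, 8}} = {1, 2}

{1, 2}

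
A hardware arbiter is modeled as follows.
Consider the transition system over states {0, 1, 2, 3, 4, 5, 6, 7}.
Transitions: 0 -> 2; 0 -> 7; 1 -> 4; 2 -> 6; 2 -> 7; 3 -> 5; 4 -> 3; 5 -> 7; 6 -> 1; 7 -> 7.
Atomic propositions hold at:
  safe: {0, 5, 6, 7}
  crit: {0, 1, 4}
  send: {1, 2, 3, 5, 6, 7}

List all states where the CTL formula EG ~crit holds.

{2, 3, 5, 7}

Sat(~crit) = {2, 3, 5, 6, 7}
EG ~crit: greatest fixpoint, start Z0 = {2, 3, 5, 6, 7}, keep only states in Sat with some successor in Z. Z1 = {2, 3, 5, 7}; fixed.
Sat(EG ~crit) = {2, 3, 5, 7}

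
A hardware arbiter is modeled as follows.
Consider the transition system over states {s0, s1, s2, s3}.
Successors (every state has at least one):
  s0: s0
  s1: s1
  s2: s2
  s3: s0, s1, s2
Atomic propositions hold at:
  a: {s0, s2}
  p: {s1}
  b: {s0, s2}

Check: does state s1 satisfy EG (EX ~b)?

Sat(~b) = {s1, s3}
Sat(EX ~b) = {s : some successor in {s1, s3}} = {s1, s3}
EG (EX ~b): greatest fixpoint, start Z0 = {s1, s3}, keep only states in Sat with some successor in Z. Already a fixed point.
Sat(EG (EX ~b)) = {s1, s3}
s1 ∈ Sat(EG (EX ~b)) = {s1, s3}, so the formula holds at s1.

Yes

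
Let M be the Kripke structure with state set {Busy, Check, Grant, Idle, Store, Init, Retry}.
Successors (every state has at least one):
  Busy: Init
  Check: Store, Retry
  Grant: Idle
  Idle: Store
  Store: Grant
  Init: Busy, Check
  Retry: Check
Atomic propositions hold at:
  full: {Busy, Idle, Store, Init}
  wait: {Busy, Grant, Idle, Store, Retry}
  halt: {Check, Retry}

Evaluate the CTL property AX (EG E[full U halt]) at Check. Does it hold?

E[full U halt]: least fixpoint, start Z0 = Sat(halt) = {Check, Retry}, add states in Sat(full) with some successor in Z. Z1 = {Check, Init, Retry}; Z2 = {Busy, Check, Init, Retry}; fixed.
Sat(E[full U halt]) = {Busy, Check, Init, Retry}
EG E[full U halt]: greatest fixpoint, start Z0 = {Busy, Check, Init, Retry}, keep only states in Sat with some successor in Z. Already a fixed point.
Sat(EG E[full U halt]) = {Busy, Check, Init, Retry}
Sat(AX (EG E[full U halt])) = {s : every successor in {Busy, Check, Init, Retry}} = {Busy, Init, Retry}
Check ∉ Sat(AX (EG E[full U halt])) = {Busy, Init, Retry}, so the formula does not hold at Check.

No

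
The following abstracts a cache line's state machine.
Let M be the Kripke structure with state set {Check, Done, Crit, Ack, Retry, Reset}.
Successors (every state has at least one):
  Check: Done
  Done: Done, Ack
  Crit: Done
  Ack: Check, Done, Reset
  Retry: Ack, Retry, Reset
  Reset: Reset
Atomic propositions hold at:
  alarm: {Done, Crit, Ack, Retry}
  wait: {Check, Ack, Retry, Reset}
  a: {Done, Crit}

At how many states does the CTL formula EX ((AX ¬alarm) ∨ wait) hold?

Sat(¬alarm) = {Check, Reset}
Sat(AX ¬alarm) = {s : every successor in {Check, Reset}} = {Reset}
Sat((AX ¬alarm) ∨ wait) = {Check, Ack, Retry, Reset}
Sat(EX ((AX ¬alarm) ∨ wait)) = {s : some successor in {Check, Ack, Retry, Reset}} = {Done, Ack, Retry, Reset}
|Sat(EX ((AX ¬alarm) ∨ wait))| = |{Done, Ack, Retry, Reset}| = 4.

4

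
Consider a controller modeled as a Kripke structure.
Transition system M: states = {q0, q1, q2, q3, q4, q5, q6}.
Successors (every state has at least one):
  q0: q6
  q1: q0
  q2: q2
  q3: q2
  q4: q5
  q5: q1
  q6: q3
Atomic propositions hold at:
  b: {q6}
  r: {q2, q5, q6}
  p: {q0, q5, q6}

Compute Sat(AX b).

Sat(AX b) = {s : every successor in {q6}} = {q0}

{q0}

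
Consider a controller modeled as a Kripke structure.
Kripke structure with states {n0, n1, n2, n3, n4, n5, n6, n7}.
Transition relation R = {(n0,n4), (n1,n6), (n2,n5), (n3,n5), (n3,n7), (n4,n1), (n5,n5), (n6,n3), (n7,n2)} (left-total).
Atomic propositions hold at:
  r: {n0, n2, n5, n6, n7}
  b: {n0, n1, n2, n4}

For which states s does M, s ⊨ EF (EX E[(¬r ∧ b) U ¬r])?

Sat(¬r) = {n1, n3, n4}
Sat(¬r ∧ b) = {n1, n4}
E[(¬r ∧ b) U ¬r]: least fixpoint, start Z0 = Sat(¬r) = {n1, n3, n4}, add states in Sat(¬r ∧ b) with some successor in Z. Already a fixed point.
Sat(E[(¬r ∧ b) U ¬r]) = {n1, n3, n4}
Sat(EX E[(¬r ∧ b) U ¬r]) = {s : some successor in {n1, n3, n4}} = {n0, n4, n6}
EF (EX E[(¬r ∧ b) U ¬r]): least fixpoint, start Z0 = {n0, n4, n6}, add states with some successor in Z. Z1 = {n0, n1, n4, n6}; fixed.
Sat(EF (EX E[(¬r ∧ b) U ¬r])) = {n0, n1, n4, n6}

{n0, n1, n4, n6}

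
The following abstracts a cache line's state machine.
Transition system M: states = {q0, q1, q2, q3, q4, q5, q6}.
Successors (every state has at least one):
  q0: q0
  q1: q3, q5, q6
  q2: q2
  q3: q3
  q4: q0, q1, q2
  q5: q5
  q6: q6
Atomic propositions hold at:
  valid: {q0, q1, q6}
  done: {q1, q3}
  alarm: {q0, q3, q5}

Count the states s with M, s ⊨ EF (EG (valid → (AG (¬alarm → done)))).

Sat(¬alarm) = {q1, q2, q4, q6}
Sat(¬alarm → done) = {q0, q1, q3, q5}
AG (¬alarm → done): greatest fixpoint, start Z0 = {q0, q1, q3, q5}, keep only states in Sat with every successor in Z. Z1 = {q0, q3, q5}; fixed.
Sat(AG (¬alarm → done)) = {q0, q3, q5}
Sat(valid → (AG (¬alarm → done))) = {q0, q2, q3, q4, q5}
EG (valid → (AG (¬alarm → done))): greatest fixpoint, start Z0 = {q0, q2, q3, q4, q5}, keep only states in Sat with some successor in Z. Already a fixed point.
Sat(EG (valid → (AG (¬alarm → done)))) = {q0, q2, q3, q4, q5}
EF (EG (valid → (AG (¬alarm → done)))): least fixpoint, start Z0 = {q0, q2, q3, q4, q5}, add states with some successor in Z. Z1 = {q0, q1, q2, q3, q4, q5}; fixed.
Sat(EF (EG (valid → (AG (¬alarm → done))))) = {q0, q1, q2, q3, q4, q5}
|Sat(EF (EG (valid → (AG (¬alarm → done)))))| = |{q0, q1, q2, q3, q4, q5}| = 6.

6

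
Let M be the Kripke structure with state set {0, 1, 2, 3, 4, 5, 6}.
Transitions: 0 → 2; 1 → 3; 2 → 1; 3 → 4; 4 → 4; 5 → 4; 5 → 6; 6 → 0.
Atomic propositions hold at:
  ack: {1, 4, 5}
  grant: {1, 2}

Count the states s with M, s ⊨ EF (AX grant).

4

Sat(AX grant) = {s : every successor in {1, 2}} = {0, 2}
EF (AX grant): least fixpoint, start Z0 = {0, 2}, add states with some successor in Z. Z1 = {0, 2, 6}; Z2 = {0, 2, 5, 6}; fixed.
Sat(EF (AX grant)) = {0, 2, 5, 6}
|Sat(EF (AX grant))| = |{0, 2, 5, 6}| = 4.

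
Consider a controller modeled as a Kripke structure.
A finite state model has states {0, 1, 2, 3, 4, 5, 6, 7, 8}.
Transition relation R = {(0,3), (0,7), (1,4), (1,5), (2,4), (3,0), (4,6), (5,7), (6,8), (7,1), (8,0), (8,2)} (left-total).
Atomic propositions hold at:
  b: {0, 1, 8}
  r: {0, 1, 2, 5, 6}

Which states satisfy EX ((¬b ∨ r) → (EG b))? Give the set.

Sat(¬b) = {2, 3, 4, 5, 6, 7}
Sat(¬b ∨ r) = {0, 1, 2, 3, 4, 5, 6, 7}
EG b: greatest fixpoint, start Z0 = {0, 1, 8}, keep only states in Sat with some successor in Z. Z1 = {8}; Z2 = ∅; fixed.
Sat(EG b) = ∅
Sat((¬b ∨ r) → (EG b)) = {8}
Sat(EX ((¬b ∨ r) → (EG b))) = {s : some successor in {8}} = {6}

{6}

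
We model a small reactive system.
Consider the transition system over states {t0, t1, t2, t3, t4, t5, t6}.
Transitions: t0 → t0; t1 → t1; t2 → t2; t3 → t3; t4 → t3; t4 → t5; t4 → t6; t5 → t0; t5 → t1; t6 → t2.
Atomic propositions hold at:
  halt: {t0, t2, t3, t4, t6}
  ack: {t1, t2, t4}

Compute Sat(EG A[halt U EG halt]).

{t0, t2, t3, t4, t6}

EG halt: greatest fixpoint, start Z0 = {t0, t2, t3, t4, t6}, keep only states in Sat with some successor in Z. Already a fixed point.
Sat(EG halt) = {t0, t2, t3, t4, t6}
A[halt U EG halt]: least fixpoint, start Z0 = Sat(EG halt) = {t0, t2, t3, t4, t6}, add states in Sat(halt) with every successor in Z. Already a fixed point.
Sat(A[halt U EG halt]) = {t0, t2, t3, t4, t6}
EG A[halt U EG halt]: greatest fixpoint, start Z0 = {t0, t2, t3, t4, t6}, keep only states in Sat with some successor in Z. Already a fixed point.
Sat(EG A[halt U EG halt]) = {t0, t2, t3, t4, t6}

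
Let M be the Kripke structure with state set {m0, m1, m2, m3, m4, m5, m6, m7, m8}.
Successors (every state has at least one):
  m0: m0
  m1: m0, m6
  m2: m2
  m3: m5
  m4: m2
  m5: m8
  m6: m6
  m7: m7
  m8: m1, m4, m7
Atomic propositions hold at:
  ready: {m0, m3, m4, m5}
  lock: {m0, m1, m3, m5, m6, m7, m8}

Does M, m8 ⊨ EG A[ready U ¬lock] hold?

Sat(¬lock) = {m2, m4}
A[ready U ¬lock]: least fixpoint, start Z0 = Sat(¬lock) = {m2, m4}, add states in Sat(ready) with every successor in Z. Already a fixed point.
Sat(A[ready U ¬lock]) = {m2, m4}
EG A[ready U ¬lock]: greatest fixpoint, start Z0 = {m2, m4}, keep only states in Sat with some successor in Z. Already a fixed point.
Sat(EG A[ready U ¬lock]) = {m2, m4}
m8 ∉ Sat(EG A[ready U ¬lock]) = {m2, m4}, so the formula does not hold at m8.

No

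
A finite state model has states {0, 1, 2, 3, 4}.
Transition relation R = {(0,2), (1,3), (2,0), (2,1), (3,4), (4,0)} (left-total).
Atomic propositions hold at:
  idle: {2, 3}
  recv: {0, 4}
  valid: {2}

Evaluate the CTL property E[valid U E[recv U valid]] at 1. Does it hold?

E[recv U valid]: least fixpoint, start Z0 = Sat(valid) = {2}, add states in Sat(recv) with some successor in Z. Z1 = {0, 2}; Z2 = {0, 2, 4}; fixed.
Sat(E[recv U valid]) = {0, 2, 4}
E[valid U E[recv U valid]]: least fixpoint, start Z0 = Sat(E[recv U valid]) = {0, 2, 4}, add states in Sat(valid) with some successor in Z. Already a fixed point.
Sat(E[valid U E[recv U valid]]) = {0, 2, 4}
1 ∉ Sat(E[valid U E[recv U valid]]) = {0, 2, 4}, so the formula does not hold at 1.

No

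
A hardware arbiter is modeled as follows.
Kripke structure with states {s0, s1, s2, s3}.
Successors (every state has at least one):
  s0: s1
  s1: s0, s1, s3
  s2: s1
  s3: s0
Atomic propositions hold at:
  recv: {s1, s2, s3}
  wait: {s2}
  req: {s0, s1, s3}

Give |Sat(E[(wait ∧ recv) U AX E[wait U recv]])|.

2

Sat(wait ∧ recv) = {s2}
E[wait U recv]: least fixpoint, start Z0 = Sat(recv) = {s1, s2, s3}, add states in Sat(wait) with some successor in Z. Already a fixed point.
Sat(E[wait U recv]) = {s1, s2, s3}
Sat(AX E[wait U recv]) = {s : every successor in {s1, s2, s3}} = {s0, s2}
E[(wait ∧ recv) U AX E[wait U recv]]: least fixpoint, start Z0 = Sat(AX E[wait U recv]) = {s0, s2}, add states in Sat(wait ∧ recv) with some successor in Z. Already a fixed point.
Sat(E[(wait ∧ recv) U AX E[wait U recv]]) = {s0, s2}
|Sat(E[(wait ∧ recv) U AX E[wait U recv]])| = |{s0, s2}| = 2.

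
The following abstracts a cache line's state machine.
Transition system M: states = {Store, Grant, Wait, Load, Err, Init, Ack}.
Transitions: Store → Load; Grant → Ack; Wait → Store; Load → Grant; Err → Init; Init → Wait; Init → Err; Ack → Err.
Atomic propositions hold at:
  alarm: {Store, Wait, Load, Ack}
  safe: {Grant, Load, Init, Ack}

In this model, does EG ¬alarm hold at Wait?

Sat(¬alarm) = {Grant, Err, Init}
EG ¬alarm: greatest fixpoint, start Z0 = {Grant, Err, Init}, keep only states in Sat with some successor in Z. Z1 = {Err, Init}; fixed.
Sat(EG ¬alarm) = {Err, Init}
Wait ∉ Sat(EG ¬alarm) = {Err, Init}, so the formula does not hold at Wait.

No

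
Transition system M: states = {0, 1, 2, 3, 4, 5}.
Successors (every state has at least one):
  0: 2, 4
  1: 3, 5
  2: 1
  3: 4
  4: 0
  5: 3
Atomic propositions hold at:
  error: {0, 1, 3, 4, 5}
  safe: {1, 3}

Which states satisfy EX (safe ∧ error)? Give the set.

Sat(safe ∧ error) = {1, 3}
Sat(EX (safe ∧ error)) = {s : some successor in {1, 3}} = {1, 2, 5}

{1, 2, 5}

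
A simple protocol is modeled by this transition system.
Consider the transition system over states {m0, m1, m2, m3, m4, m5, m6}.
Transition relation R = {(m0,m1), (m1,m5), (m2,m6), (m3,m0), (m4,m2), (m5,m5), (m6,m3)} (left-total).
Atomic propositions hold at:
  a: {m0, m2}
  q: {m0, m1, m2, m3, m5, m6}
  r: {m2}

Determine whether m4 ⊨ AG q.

No

AG q: greatest fixpoint, start Z0 = {m0, m1, m2, m3, m5, m6}, keep only states in Sat with every successor in Z. Already a fixed point.
Sat(AG q) = {m0, m1, m2, m3, m5, m6}
m4 ∉ Sat(AG q) = {m0, m1, m2, m3, m5, m6}, so the formula does not hold at m4.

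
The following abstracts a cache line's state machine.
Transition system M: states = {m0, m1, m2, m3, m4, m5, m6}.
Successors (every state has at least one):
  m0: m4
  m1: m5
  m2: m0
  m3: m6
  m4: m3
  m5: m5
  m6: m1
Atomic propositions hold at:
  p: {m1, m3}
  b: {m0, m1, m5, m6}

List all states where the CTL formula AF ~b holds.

{m0, m2, m3, m4}

Sat(~b) = {m2, m3, m4}
AF ~b: least fixpoint, start Z0 = {m2, m3, m4}, add states with every successor in Z. Z1 = {m0, m2, m3, m4}; fixed.
Sat(AF ~b) = {m0, m2, m3, m4}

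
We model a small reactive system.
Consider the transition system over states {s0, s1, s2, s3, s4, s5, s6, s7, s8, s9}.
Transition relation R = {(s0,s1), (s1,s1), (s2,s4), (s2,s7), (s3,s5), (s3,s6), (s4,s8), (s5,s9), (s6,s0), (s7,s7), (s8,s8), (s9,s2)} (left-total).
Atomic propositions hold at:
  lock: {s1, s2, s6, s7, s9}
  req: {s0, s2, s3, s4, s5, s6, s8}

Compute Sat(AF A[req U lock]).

{s0, s1, s2, s3, s5, s6, s7, s9}

A[req U lock]: least fixpoint, start Z0 = Sat(lock) = {s1, s2, s6, s7, s9}, add states in Sat(req) with every successor in Z. Z1 = {s0, s1, s2, s5, s6, s7, s9}; Z2 = {s0, s1, s2, s3, s5, s6, s7, s9}; fixed.
Sat(A[req U lock]) = {s0, s1, s2, s3, s5, s6, s7, s9}
AF A[req U lock]: least fixpoint, start Z0 = {s0, s1, s2, s3, s5, s6, s7, s9}, add states with every successor in Z. Already a fixed point.
Sat(AF A[req U lock]) = {s0, s1, s2, s3, s5, s6, s7, s9}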